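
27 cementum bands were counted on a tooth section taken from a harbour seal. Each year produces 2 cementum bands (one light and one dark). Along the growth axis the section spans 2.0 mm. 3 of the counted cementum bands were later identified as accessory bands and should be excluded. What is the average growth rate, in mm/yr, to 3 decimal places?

After corrections the count is 27 − 3 = 24 cementum bands.
Dividing by 2 cementum bands per year: 24 / 2 = 12 years.
Extension rate ≈ 2.0 / 12 = 0.167 mm/yr.

0.167 mm/yr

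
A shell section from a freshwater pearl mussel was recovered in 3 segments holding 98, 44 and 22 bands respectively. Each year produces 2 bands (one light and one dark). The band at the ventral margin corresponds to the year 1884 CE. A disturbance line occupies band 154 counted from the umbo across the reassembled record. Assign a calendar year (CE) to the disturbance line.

Total bands = 98 + 44 + 22 = 164.
Between band 154 and the ventral margin there are 164 − 154 = 10 bands.
Dividing by 2 bands per year: 10 / 2 = 5 years.
Counting back 5 years from 1884 CE places the disturbance line in 1884 − 5 = 1879 CE.

1879 CE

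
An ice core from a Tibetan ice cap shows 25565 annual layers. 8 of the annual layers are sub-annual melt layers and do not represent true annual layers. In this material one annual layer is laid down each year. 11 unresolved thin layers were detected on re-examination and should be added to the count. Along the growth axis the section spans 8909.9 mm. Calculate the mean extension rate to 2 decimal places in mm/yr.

After corrections the count is 25565 − 8 + 11 = 25568 annual layers.
Extension rate ≈ 8909.9 / 25568 = 0.35 mm/yr.

0.35 mm/yr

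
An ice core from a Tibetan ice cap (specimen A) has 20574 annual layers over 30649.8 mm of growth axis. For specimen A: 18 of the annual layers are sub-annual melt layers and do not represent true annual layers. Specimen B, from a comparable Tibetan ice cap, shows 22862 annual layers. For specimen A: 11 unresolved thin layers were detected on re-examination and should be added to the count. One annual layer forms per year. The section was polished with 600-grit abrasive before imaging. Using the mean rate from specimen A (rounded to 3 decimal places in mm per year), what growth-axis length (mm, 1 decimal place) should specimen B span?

34064.4 mm

Specimen A: correcting the raw count gives 20574 − 18 + 11 = 20567 true annual layers.
A: 30649.8 mm over 20567 years gives 30649.8 / 20567 ≈ 1.490 mm/yr.
Length of B = 1.490 × 22862 = 34064.4 mm.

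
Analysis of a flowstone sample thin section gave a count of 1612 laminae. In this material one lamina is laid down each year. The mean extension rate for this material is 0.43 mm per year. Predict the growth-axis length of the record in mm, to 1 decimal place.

693.2 mm

1612 years of growth are recorded.
Length ≈ 0.43 × 1612 = 693.2 mm.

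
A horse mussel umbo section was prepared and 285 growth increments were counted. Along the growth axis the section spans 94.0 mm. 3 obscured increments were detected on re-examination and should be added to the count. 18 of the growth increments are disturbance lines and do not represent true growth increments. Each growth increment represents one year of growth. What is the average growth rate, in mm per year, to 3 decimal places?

True growth increment count = 285 − 18 + 3 = 270.
Extension rate ≈ 94.0 / 270 = 0.348 mm per year.

0.348 mm per year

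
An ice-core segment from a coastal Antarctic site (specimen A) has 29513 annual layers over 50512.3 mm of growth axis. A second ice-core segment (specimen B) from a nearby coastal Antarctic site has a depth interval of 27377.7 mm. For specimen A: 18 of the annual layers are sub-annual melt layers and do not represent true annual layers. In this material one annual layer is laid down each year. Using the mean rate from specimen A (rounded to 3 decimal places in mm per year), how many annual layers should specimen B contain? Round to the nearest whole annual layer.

15982 annual layers

Specimen A: after corrections the count is 29513 − 18 = 29495 annual layers.
A: Mean rate = 50512.3 mm / 29495 years ≈ 1.713 mm/yr.
B spans 27377.7 / 1.713 = 15982.31 years ≈ 15982 annual layers.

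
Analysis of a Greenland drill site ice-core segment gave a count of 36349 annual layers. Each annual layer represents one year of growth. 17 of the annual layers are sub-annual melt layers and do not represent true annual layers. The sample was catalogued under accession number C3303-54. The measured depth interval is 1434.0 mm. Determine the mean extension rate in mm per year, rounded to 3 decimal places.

After corrections the count is 36349 − 17 = 36332 annual layers.
1434.0 mm over 36332 years gives 1434.0 / 36332 ≈ 0.039 mm per year.

0.039 mm per year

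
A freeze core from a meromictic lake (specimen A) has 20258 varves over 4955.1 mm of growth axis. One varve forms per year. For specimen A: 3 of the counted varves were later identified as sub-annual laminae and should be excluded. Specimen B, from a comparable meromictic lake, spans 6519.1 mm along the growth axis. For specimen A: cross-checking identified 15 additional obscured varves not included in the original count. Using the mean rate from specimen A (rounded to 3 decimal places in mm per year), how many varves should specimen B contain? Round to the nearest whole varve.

26718 varves

Specimen A: after corrections the count is 20258 − 3 + 15 = 20270 varves.
A: Mean rate = 4955.1 mm / 20270 years ≈ 0.244 mm/year.
Specimen B: 6519.1 mm / 0.244 mm per year = 26717.62 years ≈ 26718 varves.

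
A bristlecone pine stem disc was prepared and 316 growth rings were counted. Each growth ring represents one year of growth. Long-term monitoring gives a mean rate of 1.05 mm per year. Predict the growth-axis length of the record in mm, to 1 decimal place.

331.8 mm

The record spans 316 years at 1.05 mm per year.
316 years at 1.05 mm/year gives 1.05 × 316 = 331.8 mm.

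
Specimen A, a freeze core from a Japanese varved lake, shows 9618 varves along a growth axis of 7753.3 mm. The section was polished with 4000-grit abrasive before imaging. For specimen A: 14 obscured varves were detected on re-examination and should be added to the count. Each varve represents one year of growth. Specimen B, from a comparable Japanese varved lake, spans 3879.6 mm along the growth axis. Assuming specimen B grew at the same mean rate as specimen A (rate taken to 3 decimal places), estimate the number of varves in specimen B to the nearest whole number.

4819 varves

Specimen A: adjusted count: 9618 + 14 = 9632 varves.
A: 7753.3 mm over 9632 years gives 7753.3 / 9632 ≈ 0.805 mm per year.
Specimen B: 3879.6 mm / 0.805 mm per year = 4819.38 years ≈ 4819 varves.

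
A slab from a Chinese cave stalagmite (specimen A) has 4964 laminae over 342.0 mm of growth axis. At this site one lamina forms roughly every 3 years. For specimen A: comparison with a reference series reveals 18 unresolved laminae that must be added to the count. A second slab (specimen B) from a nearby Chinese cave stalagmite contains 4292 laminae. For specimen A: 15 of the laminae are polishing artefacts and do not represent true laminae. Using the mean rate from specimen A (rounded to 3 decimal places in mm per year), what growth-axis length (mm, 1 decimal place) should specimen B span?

Specimen A: correcting the raw count gives 4964 − 15 + 18 = 4967 true laminae.
Specimen A: 4967 laminae at 3 years each span 4967 × 3 = 14901 years.
A: Extension rate ≈ 342.0 / 14901 = 0.023 mm per year.
Specimen B: at 3 years per lamina, 4292 × 3 = 12876 years. Length of B = 0.023 × 12876 = 296.1 mm.

296.1 mm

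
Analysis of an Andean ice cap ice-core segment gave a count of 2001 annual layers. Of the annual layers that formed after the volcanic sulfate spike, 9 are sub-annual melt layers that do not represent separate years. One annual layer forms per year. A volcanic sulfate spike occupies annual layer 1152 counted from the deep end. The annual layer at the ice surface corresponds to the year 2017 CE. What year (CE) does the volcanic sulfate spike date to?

1177 CE

The volcanic sulfate spike sits at annual layer 1152 from the deep end, so 2001 − 1152 = 849 annual layers formed after it.
849 − 9 false = 840 true annual layers after the volcanic sulfate spike.
2017 − 840 = 1177 CE.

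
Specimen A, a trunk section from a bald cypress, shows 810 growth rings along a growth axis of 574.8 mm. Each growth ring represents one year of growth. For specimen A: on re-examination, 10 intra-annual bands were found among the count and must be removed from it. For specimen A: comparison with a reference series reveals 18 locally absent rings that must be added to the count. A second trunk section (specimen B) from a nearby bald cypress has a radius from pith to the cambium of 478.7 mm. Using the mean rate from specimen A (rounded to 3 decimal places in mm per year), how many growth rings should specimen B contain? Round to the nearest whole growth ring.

Specimen A: true growth ring count = 810 − 10 + 18 = 818.
A: Extension rate ≈ 574.8 / 818 = 0.703 mm per year.
B spans 478.7 / 0.703 = 680.94 years ≈ 681 growth rings.

681 growth rings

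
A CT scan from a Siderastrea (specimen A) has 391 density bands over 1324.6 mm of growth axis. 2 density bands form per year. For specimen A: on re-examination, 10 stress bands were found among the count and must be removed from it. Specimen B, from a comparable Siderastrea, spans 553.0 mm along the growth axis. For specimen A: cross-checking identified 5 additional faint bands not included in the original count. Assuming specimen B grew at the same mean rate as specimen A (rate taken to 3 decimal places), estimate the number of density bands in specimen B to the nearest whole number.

161 density bands

Specimen A: adjusted count: 391 − 10 + 5 = 386 density bands.
Specimen A: 386 density bands at 2 per year is 386 / 2 = 193 years.
A: 1324.6 mm over 193 years gives 1324.6 / 193 ≈ 6.863 mm/yr.
B spans 553.0 / 6.863 = 80.58 years; at 2 density bands per year that is 80.58 × 2 ≈ 161 density bands.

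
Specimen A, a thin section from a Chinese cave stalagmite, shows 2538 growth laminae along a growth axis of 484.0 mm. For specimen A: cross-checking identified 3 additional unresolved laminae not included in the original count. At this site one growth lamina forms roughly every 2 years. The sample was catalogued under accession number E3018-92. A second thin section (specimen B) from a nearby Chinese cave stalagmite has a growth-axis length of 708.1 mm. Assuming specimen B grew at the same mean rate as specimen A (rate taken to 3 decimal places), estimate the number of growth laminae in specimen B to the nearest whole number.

3727 growth laminae

Specimen A: true growth lamina count = 2538 + 3 = 2541.
Specimen A: 2541 growth laminae at 2 years each span 2541 × 2 = 5082 years.
A: Extension rate ≈ 484.0 / 5082 = 0.095 mm/yr.
Specimen B: 708.1 mm / 0.095 mm per year = 7453.68 years; at 2 years per growth lamina that is 7453.68 / 2 ≈ 3727 growth laminae.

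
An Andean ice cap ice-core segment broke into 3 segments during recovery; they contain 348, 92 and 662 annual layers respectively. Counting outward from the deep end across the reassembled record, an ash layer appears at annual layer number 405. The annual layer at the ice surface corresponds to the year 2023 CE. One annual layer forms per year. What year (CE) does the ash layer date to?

Total annual layers = 348 + 92 + 662 = 1102.
The ash layer sits at annual layer 405 from the deep end, so 1102 − 405 = 697 annual layers formed after it.
Counting back 697 years from 2023 CE places the ash layer in 2023 − 697 = 1326 CE.

1326 CE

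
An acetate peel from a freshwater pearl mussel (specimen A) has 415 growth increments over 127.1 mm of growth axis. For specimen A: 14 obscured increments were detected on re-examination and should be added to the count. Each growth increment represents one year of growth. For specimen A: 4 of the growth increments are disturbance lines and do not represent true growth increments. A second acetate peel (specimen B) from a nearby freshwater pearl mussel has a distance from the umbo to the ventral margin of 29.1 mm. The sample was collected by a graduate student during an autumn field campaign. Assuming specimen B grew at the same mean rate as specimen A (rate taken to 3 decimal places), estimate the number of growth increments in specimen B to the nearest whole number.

Specimen A: after corrections the count is 415 − 4 + 14 = 425 growth increments.
A: Mean rate = 127.1 mm / 425 years ≈ 0.299 mm/year.
For B, 29.1 / 0.299 = 97.32 years ≈ 97 growth increments.

97 growth increments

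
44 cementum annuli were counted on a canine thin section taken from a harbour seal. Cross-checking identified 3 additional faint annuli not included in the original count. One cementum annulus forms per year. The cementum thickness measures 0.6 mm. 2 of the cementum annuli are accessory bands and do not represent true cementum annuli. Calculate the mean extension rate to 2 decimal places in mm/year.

True cementum annulus count = 44 − 2 + 3 = 45.
Extension rate ≈ 0.6 / 45 = 0.01 mm/year.

0.01 mm/year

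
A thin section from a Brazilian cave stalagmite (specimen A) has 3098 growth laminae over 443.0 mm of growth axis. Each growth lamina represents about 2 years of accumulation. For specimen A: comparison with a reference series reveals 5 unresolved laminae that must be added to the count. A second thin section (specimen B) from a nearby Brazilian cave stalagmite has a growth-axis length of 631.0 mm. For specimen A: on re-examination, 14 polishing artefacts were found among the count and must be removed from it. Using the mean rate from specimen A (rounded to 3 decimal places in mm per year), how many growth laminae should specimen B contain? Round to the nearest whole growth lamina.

Specimen A: after corrections the count is 3098 − 14 + 5 = 3089 growth laminae.
Specimen A: multiplying by 2 years per growth lamina: 3089 × 2 = 6178 years.
A: Extension rate ≈ 443.0 / 6178 = 0.072 mm/yr.
For B, 631.0 / 0.072 = 8763.89 years; at 2 years per growth lamina that is 8763.89 / 2 ≈ 4382 growth laminae.

4382 growth laminae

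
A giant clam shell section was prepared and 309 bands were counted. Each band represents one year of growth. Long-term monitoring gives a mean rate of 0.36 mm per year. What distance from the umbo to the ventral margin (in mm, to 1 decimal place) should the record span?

111.2 mm

309 years of growth are recorded.
309 years at 0.36 mm/year gives 0.36 × 309 = 111.2 mm.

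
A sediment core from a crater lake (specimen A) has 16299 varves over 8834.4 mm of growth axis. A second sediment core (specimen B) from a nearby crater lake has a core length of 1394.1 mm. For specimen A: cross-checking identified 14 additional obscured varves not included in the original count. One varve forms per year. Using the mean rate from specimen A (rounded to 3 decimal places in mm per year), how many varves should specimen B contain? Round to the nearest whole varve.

2572 varves

Specimen A: adjusted count: 16299 + 14 = 16313 varves.
A: Mean rate = 8834.4 mm / 16313 years ≈ 0.542 mm per year.
Specimen B: 1394.1 mm / 0.542 mm per year = 2572.14 years ≈ 2572 varves.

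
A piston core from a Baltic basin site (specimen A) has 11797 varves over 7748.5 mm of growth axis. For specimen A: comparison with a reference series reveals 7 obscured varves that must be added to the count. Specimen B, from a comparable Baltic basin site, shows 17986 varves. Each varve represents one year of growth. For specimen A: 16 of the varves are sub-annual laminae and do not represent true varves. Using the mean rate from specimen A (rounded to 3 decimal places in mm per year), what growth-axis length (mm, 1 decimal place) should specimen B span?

11816.8 mm

Specimen A: adjusted count: 11797 − 16 + 7 = 11788 varves.
A: Mean rate = 7748.5 mm / 11788 years ≈ 0.657 mm per year.
For B, 0.657 mm/year × 17986 years = 11816.8 mm.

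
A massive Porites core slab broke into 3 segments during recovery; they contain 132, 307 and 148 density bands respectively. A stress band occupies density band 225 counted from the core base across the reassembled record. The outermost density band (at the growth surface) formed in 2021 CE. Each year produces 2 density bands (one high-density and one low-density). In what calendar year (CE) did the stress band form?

Total density bands = 132 + 307 + 148 = 587.
Between density band 225 and the growth surface there are 587 − 225 = 362 density bands.
With 2 density bands per year, 362 / 2 = 181 years.
2021 − 181 = 1840 CE.

1840 CE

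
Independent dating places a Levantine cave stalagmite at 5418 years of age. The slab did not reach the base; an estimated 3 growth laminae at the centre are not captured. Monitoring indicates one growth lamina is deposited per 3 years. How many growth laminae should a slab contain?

At 3 years per growth lamina, 5418 / 3 = 1806 growth laminae are expected.
Subtracting the 3 growth laminae not captured gives 1806 − 3 = 1803 growth laminae in the record.

1803 growth laminae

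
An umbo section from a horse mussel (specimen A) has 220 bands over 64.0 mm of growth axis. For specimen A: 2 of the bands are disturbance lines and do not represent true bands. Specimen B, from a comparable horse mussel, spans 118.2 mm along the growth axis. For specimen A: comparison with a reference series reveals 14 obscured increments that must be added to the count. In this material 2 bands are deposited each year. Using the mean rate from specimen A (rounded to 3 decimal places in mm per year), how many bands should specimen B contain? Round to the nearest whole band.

428 bands

Specimen A: correcting the raw count gives 220 − 2 + 14 = 232 true bands.
Specimen A: dividing by 2 bands per year: 232 / 2 = 116 years.
A: Extension rate ≈ 64.0 / 116 = 0.552 mm/year.
For B, 118.2 / 0.552 = 214.13 years; at 2 bands per year that is 214.13 × 2 ≈ 428 bands.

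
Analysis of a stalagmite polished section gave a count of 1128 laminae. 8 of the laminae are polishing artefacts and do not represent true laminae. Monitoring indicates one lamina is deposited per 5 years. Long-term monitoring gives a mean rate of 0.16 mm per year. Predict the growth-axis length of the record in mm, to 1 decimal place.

After corrections the count is 1128 − 8 = 1120 laminae.
At 5 years per lamina, 1120 × 5 = 5600 years.
Predicted length = 0.16 mm/year × 5600 years = 896.0 mm.

896.0 mm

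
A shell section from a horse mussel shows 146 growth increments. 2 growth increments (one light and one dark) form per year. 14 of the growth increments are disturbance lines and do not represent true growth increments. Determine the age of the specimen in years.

Correcting the raw count gives 146 − 14 = 132 true growth increments.
With 2 growth increments per year, 132 / 2 = 66 years.

66 years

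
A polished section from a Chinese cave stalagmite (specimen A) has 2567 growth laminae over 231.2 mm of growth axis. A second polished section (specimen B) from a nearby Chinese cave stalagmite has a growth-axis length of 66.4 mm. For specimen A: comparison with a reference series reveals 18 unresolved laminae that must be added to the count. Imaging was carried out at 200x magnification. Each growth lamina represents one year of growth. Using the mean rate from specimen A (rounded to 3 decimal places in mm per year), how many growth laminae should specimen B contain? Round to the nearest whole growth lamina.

Specimen A: true growth lamina count = 2567 + 18 = 2585.
A: 231.2 mm over 2585 years gives 231.2 / 2585 ≈ 0.089 mm/year.
Specimen B: 66.4 mm / 0.089 mm per year = 746.07 years ≈ 746 growth laminae.

746 growth laminae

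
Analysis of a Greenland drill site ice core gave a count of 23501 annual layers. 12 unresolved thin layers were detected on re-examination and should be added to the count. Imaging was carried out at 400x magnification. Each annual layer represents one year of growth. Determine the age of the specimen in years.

True annual layer count = 23501 + 12 = 23513.
One annual layer per year makes the duration 23513 years.

23513 years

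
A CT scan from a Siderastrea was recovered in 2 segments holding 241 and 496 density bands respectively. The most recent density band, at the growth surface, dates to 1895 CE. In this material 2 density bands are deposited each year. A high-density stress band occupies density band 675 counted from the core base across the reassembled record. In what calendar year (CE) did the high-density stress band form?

1864 CE

Total density bands = 241 + 496 = 737.
737 − 675 = 62 density bands lie beyond the high-density stress band toward the growth surface.
Dividing by 2 density bands per year: 62 / 2 = 31 years.
Counting back 31 years from 1895 CE places the high-density stress band in 1895 − 31 = 1864 CE.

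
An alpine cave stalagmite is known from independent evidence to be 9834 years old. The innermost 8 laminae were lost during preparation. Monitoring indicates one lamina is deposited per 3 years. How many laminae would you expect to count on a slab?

3270 laminae

At 3 years per lamina, 9834 / 3 = 3278 laminae are expected.
Less the 8 uncaptured laminae: 3278 − 8 = 3270.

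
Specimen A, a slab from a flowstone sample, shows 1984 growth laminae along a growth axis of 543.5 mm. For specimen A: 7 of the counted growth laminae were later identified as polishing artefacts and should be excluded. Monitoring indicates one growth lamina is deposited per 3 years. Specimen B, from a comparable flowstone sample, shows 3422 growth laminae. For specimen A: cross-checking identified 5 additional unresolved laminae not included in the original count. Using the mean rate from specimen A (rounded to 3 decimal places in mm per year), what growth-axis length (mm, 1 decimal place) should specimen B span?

Specimen A: correcting the raw count gives 1984 − 7 + 5 = 1982 true growth laminae.
Specimen A: at 3 years per growth lamina, 1982 × 3 = 5946 years.
A: 543.5 mm over 5946 years gives 543.5 / 5946 ≈ 0.091 mm per year.
Specimen B: 3422 growth laminae at 3 years each span 3422 × 3 = 10266 years. Length of B = 0.091 × 10266 = 934.2 mm.

934.2 mm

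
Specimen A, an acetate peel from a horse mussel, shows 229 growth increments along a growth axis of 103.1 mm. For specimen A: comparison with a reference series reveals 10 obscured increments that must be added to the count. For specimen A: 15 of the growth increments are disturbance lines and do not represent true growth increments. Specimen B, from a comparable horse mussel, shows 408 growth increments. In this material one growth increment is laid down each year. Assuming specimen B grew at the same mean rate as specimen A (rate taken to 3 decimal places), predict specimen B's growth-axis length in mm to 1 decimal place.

Specimen A: true growth increment count = 229 − 15 + 10 = 224.
A: Mean rate = 103.1 mm / 224 years ≈ 0.460 mm/yr.
Length of B = 0.460 × 408 = 187.7 mm.

187.7 mm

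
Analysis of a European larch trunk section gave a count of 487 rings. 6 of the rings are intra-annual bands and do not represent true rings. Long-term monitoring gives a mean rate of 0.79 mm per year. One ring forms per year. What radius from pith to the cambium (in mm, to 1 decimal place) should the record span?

380.0 mm

After corrections the count is 487 − 6 = 481 rings.
Length ≈ 0.79 × 481 = 380.0 mm.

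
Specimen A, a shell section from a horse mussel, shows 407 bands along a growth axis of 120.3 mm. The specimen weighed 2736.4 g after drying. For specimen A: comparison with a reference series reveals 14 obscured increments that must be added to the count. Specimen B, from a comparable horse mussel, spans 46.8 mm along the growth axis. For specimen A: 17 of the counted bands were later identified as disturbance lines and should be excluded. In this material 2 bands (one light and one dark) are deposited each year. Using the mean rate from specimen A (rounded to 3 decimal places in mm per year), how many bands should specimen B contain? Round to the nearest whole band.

157 bands

Specimen A: true band count = 407 − 17 + 14 = 404.
Specimen A: with 2 bands per year, 404 / 2 = 202 years.
A: Mean rate = 120.3 mm / 202 years ≈ 0.596 mm per year.
For B, 46.8 / 0.596 = 78.52 years; at 2 bands per year that is 78.52 × 2 ≈ 157 bands.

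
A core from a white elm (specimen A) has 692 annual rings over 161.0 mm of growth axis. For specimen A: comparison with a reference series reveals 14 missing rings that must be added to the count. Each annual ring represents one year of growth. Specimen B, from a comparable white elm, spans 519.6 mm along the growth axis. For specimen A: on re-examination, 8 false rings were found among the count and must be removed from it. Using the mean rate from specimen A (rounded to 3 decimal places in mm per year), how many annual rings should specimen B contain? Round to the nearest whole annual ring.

Specimen A: correcting the raw count gives 692 − 8 + 14 = 698 true annual rings.
A: Mean rate = 161.0 mm / 698 years ≈ 0.231 mm/yr.
B spans 519.6 / 0.231 = 2249.35 years ≈ 2249 annual rings.

2249 annual rings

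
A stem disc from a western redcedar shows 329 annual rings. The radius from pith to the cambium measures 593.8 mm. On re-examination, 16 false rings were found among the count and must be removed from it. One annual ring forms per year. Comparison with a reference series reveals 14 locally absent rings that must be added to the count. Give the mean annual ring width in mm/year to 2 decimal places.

Correcting the raw count gives 329 − 16 + 14 = 327 true annual rings.
Extension rate ≈ 593.8 / 327 = 1.82 mm/year.

1.82 mm/year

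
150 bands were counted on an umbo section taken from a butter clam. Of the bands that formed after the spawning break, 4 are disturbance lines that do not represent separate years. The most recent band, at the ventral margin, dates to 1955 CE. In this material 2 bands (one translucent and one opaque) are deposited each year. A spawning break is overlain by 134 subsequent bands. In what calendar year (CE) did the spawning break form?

134 bands post-date the spawning break.
134 − 4 false = 130 true bands after the spawning break.
130 bands at 2 per year is 130 / 2 = 65 years.
The band at the ventral margin is 1955 CE, so the spawning break dates to 1955 − 65 = 1890 CE.

1890 CE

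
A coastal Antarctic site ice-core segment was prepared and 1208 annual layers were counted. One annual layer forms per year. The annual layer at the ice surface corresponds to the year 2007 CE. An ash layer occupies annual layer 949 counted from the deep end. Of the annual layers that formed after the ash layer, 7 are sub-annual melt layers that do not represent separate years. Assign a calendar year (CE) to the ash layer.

1755 CE

1208 − 949 = 259 annual layers lie beyond the ash layer toward the ice surface.
259 − 7 false = 252 true annual layers after the ash layer.
2007 − 252 = 1755 CE.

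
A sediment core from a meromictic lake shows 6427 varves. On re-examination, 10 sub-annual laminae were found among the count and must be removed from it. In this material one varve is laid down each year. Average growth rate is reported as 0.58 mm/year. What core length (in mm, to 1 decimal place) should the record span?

3721.9 mm

Correcting the raw count gives 6427 − 10 = 6417 true varves.
6417 years at 0.58 mm/year gives 0.58 × 6417 = 3721.9 mm.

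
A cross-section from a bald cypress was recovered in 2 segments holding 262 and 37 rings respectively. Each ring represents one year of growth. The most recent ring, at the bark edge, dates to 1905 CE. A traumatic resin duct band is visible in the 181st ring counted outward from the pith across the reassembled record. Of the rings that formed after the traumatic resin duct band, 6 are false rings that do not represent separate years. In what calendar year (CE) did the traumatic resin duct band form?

1793 CE

Total rings = 262 + 37 = 299.
The traumatic resin duct band sits at ring 181 from the pith, so 299 − 181 = 118 rings formed after it.
Excluding 6 false rings: 118 − 6 = 112.
The ring at the bark edge is 1905 CE, so the traumatic resin duct band dates to 1905 − 112 = 1793 CE.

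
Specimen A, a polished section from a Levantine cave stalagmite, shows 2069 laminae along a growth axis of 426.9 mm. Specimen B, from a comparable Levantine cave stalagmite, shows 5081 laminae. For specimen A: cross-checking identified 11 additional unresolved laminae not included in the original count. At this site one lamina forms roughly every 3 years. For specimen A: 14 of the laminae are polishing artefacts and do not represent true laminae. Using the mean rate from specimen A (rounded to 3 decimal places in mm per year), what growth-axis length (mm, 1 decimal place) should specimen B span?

Specimen A: true lamina count = 2069 − 14 + 11 = 2066.
Specimen A: multiplying by 3 years per lamina: 2066 × 3 = 6198 years.
A: Extension rate ≈ 426.9 / 6198 = 0.069 mm per year.
Specimen B: at 3 years per lamina, 5081 × 3 = 15243 years. For B, 0.069 mm/year × 15243 years = 1051.8 mm.

1051.8 mm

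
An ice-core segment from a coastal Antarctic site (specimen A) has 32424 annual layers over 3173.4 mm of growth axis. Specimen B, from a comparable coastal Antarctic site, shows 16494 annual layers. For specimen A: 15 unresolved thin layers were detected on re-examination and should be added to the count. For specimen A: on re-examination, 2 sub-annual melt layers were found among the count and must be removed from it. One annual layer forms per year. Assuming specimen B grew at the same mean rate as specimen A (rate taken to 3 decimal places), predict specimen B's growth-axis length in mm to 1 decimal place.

1616.4 mm

Specimen A: correcting the raw count gives 32424 − 2 + 15 = 32437 true annual layers.
A: Mean rate = 3173.4 mm / 32437 years ≈ 0.098 mm/year.
B's length ≈ 0.098 × 16494 = 1616.4 mm.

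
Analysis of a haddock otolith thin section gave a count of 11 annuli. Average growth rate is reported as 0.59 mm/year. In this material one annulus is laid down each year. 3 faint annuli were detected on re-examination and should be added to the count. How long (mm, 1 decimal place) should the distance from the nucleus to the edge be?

8.3 mm

True annulus count = 11 + 3 = 14.
14 years at 0.59 mm/year gives 0.59 × 14 = 8.3 mm.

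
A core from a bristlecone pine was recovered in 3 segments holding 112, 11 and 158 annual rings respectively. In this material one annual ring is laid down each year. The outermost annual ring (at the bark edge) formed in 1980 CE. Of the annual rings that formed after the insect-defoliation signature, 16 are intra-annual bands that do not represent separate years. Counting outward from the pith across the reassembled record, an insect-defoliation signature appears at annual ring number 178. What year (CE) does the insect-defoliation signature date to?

1893 CE

Total annual rings = 112 + 11 + 158 = 281.
Between annual ring 178 and the bark edge there are 281 − 178 = 103 annual rings.
103 − 16 false = 87 true annual rings after the insect-defoliation signature.
The annual ring at the bark edge is 1980 CE, so the insect-defoliation signature dates to 1980 − 87 = 1893 CE.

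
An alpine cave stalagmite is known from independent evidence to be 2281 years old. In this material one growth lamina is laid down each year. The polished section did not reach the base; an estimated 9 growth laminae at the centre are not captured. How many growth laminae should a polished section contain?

2272 growth laminae

At one growth lamina per year, 2281 years correspond to 2281 growth laminae.
Less the 9 uncaptured growth laminae: 2281 − 9 = 2272.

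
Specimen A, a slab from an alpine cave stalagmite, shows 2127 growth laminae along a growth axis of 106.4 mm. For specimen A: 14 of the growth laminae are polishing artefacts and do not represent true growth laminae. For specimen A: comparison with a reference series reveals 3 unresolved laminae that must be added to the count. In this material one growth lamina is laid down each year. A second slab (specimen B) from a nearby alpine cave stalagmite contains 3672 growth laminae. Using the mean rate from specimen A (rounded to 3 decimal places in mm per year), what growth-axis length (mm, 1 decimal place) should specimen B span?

Specimen A: correcting the raw count gives 2127 − 14 + 3 = 2116 true growth laminae.
A: Extension rate ≈ 106.4 / 2116 = 0.050 mm per year.
B's length ≈ 0.050 × 3672 = 183.6 mm.

183.6 mm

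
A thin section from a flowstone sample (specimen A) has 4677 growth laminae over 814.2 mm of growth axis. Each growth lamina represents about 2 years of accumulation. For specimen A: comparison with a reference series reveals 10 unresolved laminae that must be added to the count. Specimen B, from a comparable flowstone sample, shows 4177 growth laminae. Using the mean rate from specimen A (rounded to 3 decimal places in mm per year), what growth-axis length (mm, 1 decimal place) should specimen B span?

726.8 mm

Specimen A: true growth lamina count = 4677 + 10 = 4687.
Specimen A: 4687 growth laminae at 2 years each span 4687 × 2 = 9374 years.
A: 814.2 mm over 9374 years gives 814.2 / 9374 ≈ 0.087 mm per year.
Specimen B: 4177 growth laminae at 2 years each span 4177 × 2 = 8354 years. B's length ≈ 0.087 × 8354 = 726.8 mm.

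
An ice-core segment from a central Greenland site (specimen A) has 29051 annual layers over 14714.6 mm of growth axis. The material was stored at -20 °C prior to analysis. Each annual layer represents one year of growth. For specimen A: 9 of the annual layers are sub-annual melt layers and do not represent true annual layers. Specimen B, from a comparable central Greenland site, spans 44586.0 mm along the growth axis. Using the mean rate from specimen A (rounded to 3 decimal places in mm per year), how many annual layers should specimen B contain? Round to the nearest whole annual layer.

Specimen A: true annual layer count = 29051 − 9 = 29042.
A: 14714.6 mm over 29042 years gives 14714.6 / 29042 ≈ 0.507 mm/yr.
B spans 44586.0 / 0.507 = 87940.83 years ≈ 87941 annual layers.

87941 annual layers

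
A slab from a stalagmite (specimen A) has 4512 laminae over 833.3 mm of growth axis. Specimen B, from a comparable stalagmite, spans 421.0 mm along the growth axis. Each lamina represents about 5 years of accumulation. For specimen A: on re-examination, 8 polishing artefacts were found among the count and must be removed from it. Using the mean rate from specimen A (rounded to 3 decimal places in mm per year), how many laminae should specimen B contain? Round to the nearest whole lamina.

Specimen A: correcting the raw count gives 4512 − 8 = 4504 true laminae.
Specimen A: multiplying by 5 years per lamina: 4504 × 5 = 22520 years.
A: Extension rate ≈ 833.3 / 22520 = 0.037 mm/year.
Specimen B: 421.0 mm / 0.037 mm per year = 11378.38 years; at 5 years per lamina that is 11378.38 / 5 ≈ 2276 laminae.

2276 laminae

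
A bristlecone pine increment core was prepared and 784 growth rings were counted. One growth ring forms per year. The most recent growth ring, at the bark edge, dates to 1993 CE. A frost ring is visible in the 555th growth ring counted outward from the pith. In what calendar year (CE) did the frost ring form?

Between growth ring 555 and the bark edge there are 784 − 555 = 229 growth rings.
Counting back 229 years from 1993 CE places the frost ring in 1993 − 229 = 1764 CE.

1764 CE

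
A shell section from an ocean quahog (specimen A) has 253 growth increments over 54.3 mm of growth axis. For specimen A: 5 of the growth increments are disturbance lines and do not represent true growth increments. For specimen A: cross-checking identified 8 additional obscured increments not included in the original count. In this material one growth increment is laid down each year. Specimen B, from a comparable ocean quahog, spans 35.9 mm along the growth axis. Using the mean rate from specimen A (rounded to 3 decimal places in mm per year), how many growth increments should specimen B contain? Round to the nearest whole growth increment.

Specimen A: correcting the raw count gives 253 − 5 + 8 = 256 true growth increments.
A: Mean rate = 54.3 mm / 256 years ≈ 0.212 mm/year.
B spans 35.9 / 0.212 = 169.34 years ≈ 169 growth increments.

169 growth increments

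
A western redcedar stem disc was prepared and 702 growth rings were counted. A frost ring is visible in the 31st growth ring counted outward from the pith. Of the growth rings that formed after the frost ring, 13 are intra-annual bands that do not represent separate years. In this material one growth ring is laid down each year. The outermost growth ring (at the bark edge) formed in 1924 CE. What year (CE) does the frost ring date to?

702 − 31 = 671 growth rings lie beyond the frost ring toward the bark edge.
Removing the 13 false growth rings leaves 671 − 13 = 658 true growth rings beyond the frost ring.
Counting back 658 years from 1924 CE places the frost ring in 1924 − 658 = 1266 CE.

1266 CE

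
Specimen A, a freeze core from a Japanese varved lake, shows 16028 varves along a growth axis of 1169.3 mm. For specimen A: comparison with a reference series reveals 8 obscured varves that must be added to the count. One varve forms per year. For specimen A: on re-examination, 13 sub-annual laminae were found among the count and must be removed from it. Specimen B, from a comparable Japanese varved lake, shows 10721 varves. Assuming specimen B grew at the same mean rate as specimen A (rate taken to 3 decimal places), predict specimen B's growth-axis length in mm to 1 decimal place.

782.6 mm

Specimen A: correcting the raw count gives 16028 − 13 + 8 = 16023 true varves.
A: Mean rate = 1169.3 mm / 16023 years ≈ 0.073 mm per year.
B's length ≈ 0.073 × 10721 = 782.6 mm.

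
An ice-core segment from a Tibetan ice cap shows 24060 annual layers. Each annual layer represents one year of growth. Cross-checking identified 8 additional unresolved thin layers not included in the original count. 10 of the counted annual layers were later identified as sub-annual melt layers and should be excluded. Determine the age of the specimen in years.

Adjusted count: 24060 − 10 + 8 = 24058 annual layers.
With a one-to-one annual layer periodicity this is 24058 years.

24058 years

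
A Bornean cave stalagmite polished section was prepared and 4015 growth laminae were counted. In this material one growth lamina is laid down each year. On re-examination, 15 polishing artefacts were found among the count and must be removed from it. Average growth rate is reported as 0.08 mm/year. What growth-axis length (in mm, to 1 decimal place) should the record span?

320.0 mm

Correcting the raw count gives 4015 − 15 = 4000 true growth laminae.
4000 years at 0.08 mm/year gives 0.08 × 4000 = 320.0 mm.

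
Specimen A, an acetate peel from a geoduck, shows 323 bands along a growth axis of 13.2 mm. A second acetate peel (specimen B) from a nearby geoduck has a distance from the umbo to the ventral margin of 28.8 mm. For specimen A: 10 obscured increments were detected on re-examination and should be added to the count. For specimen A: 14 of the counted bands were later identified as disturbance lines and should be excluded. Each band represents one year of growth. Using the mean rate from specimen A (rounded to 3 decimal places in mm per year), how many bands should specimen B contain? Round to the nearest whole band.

Specimen A: correcting the raw count gives 323 − 14 + 10 = 319 true bands.
A: Mean rate = 13.2 mm / 319 years ≈ 0.041 mm/year.
For B, 28.8 / 0.041 = 702.44 years ≈ 702 bands.

702 bands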